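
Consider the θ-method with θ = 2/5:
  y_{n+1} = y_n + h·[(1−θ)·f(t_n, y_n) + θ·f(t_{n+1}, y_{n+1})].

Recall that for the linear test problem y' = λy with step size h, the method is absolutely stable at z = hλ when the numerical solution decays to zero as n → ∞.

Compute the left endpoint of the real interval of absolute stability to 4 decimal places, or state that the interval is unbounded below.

Set f=λy, z=hλ:
  y_{n+1} = y_n + z·[3/5·y_n + 2/5·y_{n+1}] ⇒ (1 − 2/5z)y_{n+1} = (1 + 3/5z)y_n
  so R(z) = (1 + 3/5z)/(1 − 2/5z).

Need |R(x)|<1, x<0.
x=-1.03: |R|=0.2705
R=−1: 1+3/5x = −1+2/5x ⇒ -1/5x=2 ⇒ x=2/(-1/5)=-10.0000
Confirm numerically:
  x=-8.962: |R|=0.95472 <1
  x=-4.689: |R|=0.63062 <1
  x=-4.551: |R|=0.61360 <1
  x=-10.583: |R|=1.02228 >1
  x=-10.489: |R|=1.01882 >1
  x=-10.032: |R|=1.00128 >1
Interval (-10.0000, 0).

z* = -10.0000.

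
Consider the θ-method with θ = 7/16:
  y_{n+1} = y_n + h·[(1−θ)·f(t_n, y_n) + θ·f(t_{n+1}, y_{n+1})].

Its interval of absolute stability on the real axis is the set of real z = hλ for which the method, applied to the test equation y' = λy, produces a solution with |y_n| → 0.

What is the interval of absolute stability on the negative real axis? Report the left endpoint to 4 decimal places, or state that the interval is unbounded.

z∈(-16.0000,0).

With y'=λy (z=hλ):
  y_{n+1} = y_n + z·[9/16·y_n + 7/16·y_{n+1}] ⇒ (1 − 7/16z)y_{n+1} = (1 + 9/16z)y_n
  Hence R(z) = (1 + 9/16z)/(1 − 7/16z).

Boundary: |R(x)|=1, x<0.
x=-1.41: |R|=0.1279
R=−1: 1+9/16x = −1+7/16x ⇒ -1/8x=2 ⇒ x=2/(-1/8)=-16.0000
Confirm numerically:
  x=-12.270: |R|=0.92678 <1
  x=-11.528: |R|=0.90750 <1
  x=-10.992: |R|=0.89224 <1
  x=-16.263: |R|=1.00405 >1
  x=-16.102: |R|=1.00158 >1
Interval (-16.0000, 0).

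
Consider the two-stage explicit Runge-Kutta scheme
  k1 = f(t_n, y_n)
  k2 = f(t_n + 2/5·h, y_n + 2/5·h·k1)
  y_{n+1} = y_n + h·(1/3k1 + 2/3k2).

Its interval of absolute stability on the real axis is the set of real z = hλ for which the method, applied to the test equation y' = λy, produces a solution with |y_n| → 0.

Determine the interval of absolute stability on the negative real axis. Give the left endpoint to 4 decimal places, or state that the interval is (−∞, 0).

z∈(-3.7500,0).

With y'=λy (z=hλ):
  k1=λy_n ⇒ h·k1=z·y_n;  k2=λ(1+2/5z)y_n ⇒ h·k2=z(1+2/5z)y_n
  y_{n+1}/y_n = 1 + 1/3z + 2/3z(1+2/5z) = 1 + z + 4/15z²
  ⇒ R(z) = 1 + z + 4/15z².

Boundary: |R(x)|=1, x<0.
x=-1.69: |R|=0.0716
R=1: x+4/15x²=0 ⇒ x=−15/4=-3.7500; min R=1−1/(4·4/15)=0.0625>−1
Confirm numerically:
  x=-3.440: |R|=0.71563 <1
  x=-3.438: |R|=0.71396 <1
  x=-2.132: |R|=0.08011 <1
  x=-2.004: |R|=0.06694 <1
  x=-4.281: |R|=1.60619 >1
  x=-4.224: |R|=1.53391 >1
  x=-4.119: |R|=1.40531 >1
Interval (-3.7500, 0).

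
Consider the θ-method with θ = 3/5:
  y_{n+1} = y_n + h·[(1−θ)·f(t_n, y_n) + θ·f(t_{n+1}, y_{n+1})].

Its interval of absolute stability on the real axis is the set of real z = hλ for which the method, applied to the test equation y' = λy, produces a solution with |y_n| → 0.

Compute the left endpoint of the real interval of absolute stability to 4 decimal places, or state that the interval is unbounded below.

On y'=λy, z=hλ:
  y_{n+1} = y_n + z·[2/5·y_n + 3/5·y_{n+1}] ⇒ (1 − 3/5z)y_{n+1} = (1 + 2/5z)y_n
  Hence R(z) = (1 + 2/5z)/(1 − 3/5z).

Solve |R(x)|<1 on ℝ⁻.
x=-0.69: |R|=0.5120
x=-2: |R|=0.0909
x=-10: |R|=0.4286
x=-100: |R|=0.6393
θ=3/5≥1/2 ⇒ |1+2/5x|<|1−3/5x| ∀x<0 ⇒ interval (−∞,0).

interval (−∞, 0).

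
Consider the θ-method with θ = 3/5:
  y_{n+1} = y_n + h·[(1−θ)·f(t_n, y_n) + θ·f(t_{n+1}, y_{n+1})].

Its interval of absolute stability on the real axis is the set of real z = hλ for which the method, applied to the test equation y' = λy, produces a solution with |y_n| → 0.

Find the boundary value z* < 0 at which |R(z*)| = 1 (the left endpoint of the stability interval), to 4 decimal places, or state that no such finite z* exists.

With y'=λy (z=hλ):
  y_{n+1} = y_n + z·[2/5·y_n + 3/5·y_{n+1}] ⇒ (1 − 3/5z)y_{n+1} = (1 + 2/5z)y_n
  R(z) = (1 + 2/5z)/(1 − 3/5z).

Find x<0 with |R(x)|<1.
x=-0.44: |R|=0.6519
x=-2: |R|=0.0909
x=-10: |R|=0.4286
x=-100: |R|=0.6393
θ=3/5≥1/2 ⇒ |1+2/5x|<|1−3/5x| ∀x<0 ⇒ interval (−∞,0).

interval (−∞, 0).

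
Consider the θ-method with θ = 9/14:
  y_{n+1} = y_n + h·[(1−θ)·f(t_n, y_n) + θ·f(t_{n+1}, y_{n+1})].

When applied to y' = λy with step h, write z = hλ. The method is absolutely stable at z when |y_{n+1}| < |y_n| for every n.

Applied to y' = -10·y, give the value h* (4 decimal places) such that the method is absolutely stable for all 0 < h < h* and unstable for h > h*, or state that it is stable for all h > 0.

(−∞, 0) — no finite endpoint. Any h>0 works for λ=-10.

Set f=λy, z=hλ:
  y_{n+1} = y_n + z·[5/14·y_n + 9/14·y_{n+1}] ⇒ (1 − 9/14z)y_{n+1} = (1 + 5/14z)y_n
  so R(z) = (1 + 5/14z)/(1 − 9/14z).

Need |R(x)|<1, x<0.
x=-0.91: |R|=0.4259
x=-2: |R|=0.1250
x=-10: |R|=0.3462
x=-100: |R|=0.5317
θ=9/14≥1/2 ⇒ |1+5/14x|<|1−9/14x| ∀x<0 ⇒ unbounded interval.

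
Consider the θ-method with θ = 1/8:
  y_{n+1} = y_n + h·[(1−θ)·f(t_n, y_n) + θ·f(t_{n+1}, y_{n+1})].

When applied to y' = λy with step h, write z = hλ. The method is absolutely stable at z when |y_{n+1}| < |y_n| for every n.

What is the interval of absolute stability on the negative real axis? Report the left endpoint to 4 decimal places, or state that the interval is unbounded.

Set f=λy, z=hλ:
  y_{n+1} = y_n + z·[7/8·y_n + 1/8·y_{n+1}] ⇒ (1 − 1/8z)y_{n+1} = (1 + 7/8z)y_n
  Hence R(z) = (1 + 7/8z)/(1 − 1/8z).

Find x<0 with |R(x)|<1.
x=-1.44: |R|=0.2203
R=−1: 1+7/8x = −1+1/8x ⇒ -3/4x=2 ⇒ x=2/(-3/4)=-2.6667
Confirm numerically:
  x=-2.349: |R|=0.81583 <1
  x=-2.123: |R|=0.67776 <1
  x=-1.094: |R|=0.03761 <1
  x=-2.755: |R|=1.04928 >1
  x=-2.748: |R|=1.04540 >1
Stable set (-2.6667, 0).

(-2.6667, 0).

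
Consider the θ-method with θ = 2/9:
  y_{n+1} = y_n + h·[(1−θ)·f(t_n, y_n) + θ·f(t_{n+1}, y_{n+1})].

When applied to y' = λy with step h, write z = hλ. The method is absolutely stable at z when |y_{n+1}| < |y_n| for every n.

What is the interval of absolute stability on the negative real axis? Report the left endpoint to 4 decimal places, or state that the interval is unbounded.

(-3.6000, 0).

With y'=λy (z=hλ):
  y_{n+1} = y_n + z·[7/9·y_n + 2/9·y_{n+1}] ⇒ (1 − 2/9z)y_{n+1} = (1 + 7/9z)y_n
  ⇒ R(z) = (1 + 7/9z)/(1 − 2/9z).

Solve |R(x)|<1 on ℝ⁻.
x=-0.34: |R|=0.6839
R=−1: 1+7/9x = −1+2/9x ⇒ -5/9x=2 ⇒ x=2/(-5/9)=-3.6000
Confirm numerically:
  x=-2.797: |R|=0.72489 <1
  x=-2.428: |R|=0.57708 <1
  x=-1.955: |R|=0.36290 <1
  x=-1.580: |R|=0.16941 <1
  x=-4.141: |R|=1.15652 >1
  x=-4.027: |R|=1.12519 >1
Stable set (-3.6000, 0).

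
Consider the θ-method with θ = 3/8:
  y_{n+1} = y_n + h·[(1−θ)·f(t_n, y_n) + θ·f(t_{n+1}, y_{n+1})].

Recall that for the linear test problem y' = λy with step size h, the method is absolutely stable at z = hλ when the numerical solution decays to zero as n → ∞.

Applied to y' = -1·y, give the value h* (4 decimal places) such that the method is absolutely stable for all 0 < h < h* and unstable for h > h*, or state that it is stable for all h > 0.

On y'=λy, z=hλ:
  y_{n+1} = y_n + z·[5/8·y_n + 3/8·y_{n+1}] ⇒ (1 − 3/8z)y_{n+1} = (1 + 5/8z)y_n
  R(z) = (1 + 5/8z)/(1 − 3/8z).

Find x<0 with |R(x)|<1.
x=-1.68: |R|=0.0307
R=−1: 1+5/8x = −1+3/8x ⇒ -1/4x=2 ⇒ x=2/(-1/4)=-8.0000
Confirm numerically:
  x=-6.053: |R|=0.85114 <1
  x=-5.000: |R|=0.73913 <1
  x=-4.707: |R|=0.70227 <1
  x=-8.571: |R|=1.03387 >1
  x=-8.203: |R|=1.01245 >1
  x=-8.065: |R|=1.00404 >1
So |R|<1 on (-8.0000, 0).

(-8.0000,0); λ=-1 ⇒ h* = (8)/1 = 8.0000.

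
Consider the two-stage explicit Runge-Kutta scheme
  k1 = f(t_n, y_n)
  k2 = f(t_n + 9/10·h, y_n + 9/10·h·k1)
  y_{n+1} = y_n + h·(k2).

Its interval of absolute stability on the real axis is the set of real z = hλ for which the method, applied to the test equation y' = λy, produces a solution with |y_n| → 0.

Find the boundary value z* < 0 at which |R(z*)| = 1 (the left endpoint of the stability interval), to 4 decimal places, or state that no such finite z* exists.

With y'=λy (z=hλ):
  k1=λy_n ⇒ h·k1=z·y_n;  k2=λ(1+9/10z)y_n ⇒ h·k2=z(1+9/10z)y_n
  y_{n+1}/y_n = 1 + z(1+9/10z) = 1 + z + 9/10z²
  R(z) = 1 + z + 9/10z².

Solve |R(x)|<1 on ℝ⁻.
x=-0.57: |R|=0.7224
R=1: x+9/10x²=0 ⇒ x=−10/9=-1.1111; min R=1−1/(4·9/10)=0.7222>−1
Confirm numerically:
  x=-0.988: |R|=0.89053 <1
  x=-0.929: |R|=0.84774 <1
  x=-0.672: |R|=0.73443 <1
  x=-0.650: |R|=0.73025 <1
  x=-1.654: |R|=1.80814 >1
  x=-1.229: |R|=1.13040 >1
  x=-1.141: |R|=1.03069 >1
Interval (-1.1111, 0).

left endpoint -1.1111.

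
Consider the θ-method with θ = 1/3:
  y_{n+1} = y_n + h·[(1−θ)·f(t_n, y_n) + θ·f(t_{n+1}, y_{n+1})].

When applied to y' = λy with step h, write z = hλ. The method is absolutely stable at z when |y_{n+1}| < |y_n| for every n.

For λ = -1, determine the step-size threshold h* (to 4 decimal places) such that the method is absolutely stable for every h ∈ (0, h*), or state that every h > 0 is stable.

(-6.0000,0); λ=-1 ⇒ h* = (6)/1 = 6.0000.

With y'=λy (z=hλ):
  y_{n+1} = y_n + z·[2/3·y_n + 1/3·y_{n+1}] ⇒ (1 − 1/3z)y_{n+1} = (1 + 2/3z)y_n
  Hence R(z) = (1 + 2/3z)/(1 − 1/3z).

Boundary: |R(x)|=1, x<0.
x=-0.67: |R|=0.4523
R=−1: 1+2/3x = −1+1/3x ⇒ -1/3x=2 ⇒ x=2/(-1/3)=-6.0000
Confirm numerically:
  x=-5.386: |R|=0.92678 <1
  x=-4.363: |R|=0.77767 <1
  x=-3.048: |R|=0.51190 <1
  x=-2.817: |R|=0.45281 <1
  x=-6.526: |R|=1.05522 >1
  x=-6.453: |R|=1.04792 >1
  x=-6.074: |R|=1.00816 >1
So |R|<1 on (-6.0000, 0).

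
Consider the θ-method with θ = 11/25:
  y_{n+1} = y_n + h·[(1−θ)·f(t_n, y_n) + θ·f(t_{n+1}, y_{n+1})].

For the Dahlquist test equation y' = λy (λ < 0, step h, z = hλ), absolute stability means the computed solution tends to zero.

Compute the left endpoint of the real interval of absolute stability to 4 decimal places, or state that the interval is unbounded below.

Test eqn y'=λy, z=hλ:
  y_{n+1} = y_n + z·[14/25·y_n + 11/25·y_{n+1}] ⇒ (1 − 11/25z)y_{n+1} = (1 + 14/25z)y_n
  R(z) = (1 + 14/25z)/(1 − 11/25z).

Boundary: |R(x)|=1, x<0.
x=-0.43: |R|=0.6384
R=−1: 1+14/25x = −1+11/25x ⇒ -3/25x=2 ⇒ x=2/(-3/25)=-16.6667
Confirm numerically:
  x=-15.203: |R|=0.97716 <1
  x=-13.366: |R|=0.94244 <1
  x=-8.526: |R|=0.79440 <1
  x=-8.370: |R|=0.78739 <1
  x=-17.136: |R|=1.00659 >1
  x=-17.070: |R|=1.00569 >1
  x=-16.945: |R|=1.00395 >1
Interval (-16.6667, 0).

left endpoint -16.6667.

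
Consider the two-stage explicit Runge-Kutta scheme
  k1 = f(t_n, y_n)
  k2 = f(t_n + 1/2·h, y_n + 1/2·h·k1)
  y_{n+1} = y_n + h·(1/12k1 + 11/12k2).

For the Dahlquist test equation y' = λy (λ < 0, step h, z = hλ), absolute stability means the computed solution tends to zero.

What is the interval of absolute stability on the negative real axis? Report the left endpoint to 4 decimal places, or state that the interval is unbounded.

On y'=λy, z=hλ:
  k1=λy_n ⇒ h·k1=z·y_n;  k2=λ(1+1/2z)y_n ⇒ h·k2=z(1+1/2z)y_n
  y_{n+1}/y_n = 1 + 1/12z + 11/12z(1+1/2z) = 1 + z + 11/24z²
  so R(z) = 1 + z + 11/24z².

Solve |R(x)|<1 on ℝ⁻.
x=-0.3: |R|=0.7412
R=1: x+11/24x²=0 ⇒ x=−24/11=-2.1818; min R=1−1/(4·11/24)=0.4545>−1
Confirm numerically:
  x=-1.792: |R|=0.67983 <1
  x=-1.115: |R|=0.45481 <1
  x=-0.961: |R|=0.46228 <1
  x=-2.704: |R|=1.64716 >1
  x=-2.630: |R|=1.54025 >1
Interval (-2.1818, 0).

(-2.1818, 0).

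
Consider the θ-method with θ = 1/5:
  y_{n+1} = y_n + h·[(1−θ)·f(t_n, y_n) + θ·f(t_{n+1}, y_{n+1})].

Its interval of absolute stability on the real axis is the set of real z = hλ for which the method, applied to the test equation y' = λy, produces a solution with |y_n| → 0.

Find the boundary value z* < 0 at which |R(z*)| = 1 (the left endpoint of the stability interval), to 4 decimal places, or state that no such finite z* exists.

With y'=λy (z=hλ):
  y_{n+1} = y_n + z·[4/5·y_n + 1/5·y_{n+1}] ⇒ (1 − 1/5z)y_{n+1} = (1 + 4/5z)y_n
  Hence R(z) = (1 + 4/5z)/(1 − 1/5z).

Need |R(x)|<1, x<0.
x=-1.15: |R|=0.0650
R=−1: 1+4/5x = −1+1/5x ⇒ -3/5x=2 ⇒ x=2/(-3/5)=-3.3333
Confirm numerically:
  x=-3.003: |R|=0.87617 <1
  x=-2.562: |R|=0.69400 <1
  x=-2.458: |R|=0.64789 <1
  x=-2.215: |R|=0.53500 <1
  x=-3.807: |R|=1.16135 >1
  x=-3.770: |R|=1.14937 >1
  x=-3.398: |R|=1.02310 >1
Interval (-3.3333, 0).

z* = -3.3333.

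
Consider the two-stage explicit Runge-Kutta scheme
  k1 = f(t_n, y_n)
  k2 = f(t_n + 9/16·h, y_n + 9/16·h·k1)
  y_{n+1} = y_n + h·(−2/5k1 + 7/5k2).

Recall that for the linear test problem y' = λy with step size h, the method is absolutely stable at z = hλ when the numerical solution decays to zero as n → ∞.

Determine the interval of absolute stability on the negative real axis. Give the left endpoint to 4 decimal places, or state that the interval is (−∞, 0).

(-1.2698, 0).

Test eqn y'=λy, z=hλ:
  k1=λy_n ⇒ h·k1=z·y_n;  k2=λ(1+9/16z)y_n ⇒ h·k2=z(1+9/16z)y_n
  y_{n+1}/y_n = 1 − 2/5z + 7/5z(1+9/16z) = 1 + z + 63/80z²
  Hence R(z) = 1 + z + 63/80z².

Solve |R(x)|<1 on ℝ⁻.
x=-1.09: |R|=0.8456
R=1: x+63/80x²=0 ⇒ x=−80/63=-1.2698; min R=1−1/(4·63/80)=0.6825>−1
Confirm numerically:
  x=-1.023: |R|=0.80114 <1
  x=-0.899: |R|=0.73746 <1
  x=-0.538: |R|=0.68994 <1
  x=-1.834: |R|=1.81480 >1
  x=-1.501: |R|=1.27324 >1
  x=-1.454: |R|=1.21087 >1
So |R|<1 on (-1.2698, 0).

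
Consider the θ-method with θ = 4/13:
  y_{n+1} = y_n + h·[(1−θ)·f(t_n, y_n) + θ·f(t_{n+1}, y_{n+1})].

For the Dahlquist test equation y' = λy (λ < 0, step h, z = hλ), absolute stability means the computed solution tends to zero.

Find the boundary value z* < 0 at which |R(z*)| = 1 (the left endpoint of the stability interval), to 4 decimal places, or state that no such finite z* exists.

left endpoint -5.2000.

With y'=λy (z=hλ):
  y_{n+1} = y_n + z·[9/13·y_n + 4/13·y_{n+1}] ⇒ (1 − 4/13z)y_{n+1} = (1 + 9/13z)y_n
  ⇒ R(z) = (1 + 9/13z)/(1 − 4/13z).

Need |R(x)|<1, x<0.
x=-1.44: |R|=0.0021
R=−1: 1+9/13x = −1+4/13x ⇒ -5/13x=2 ⇒ x=2/(-5/13)=-5.2000
Confirm numerically:
  x=-4.825: |R|=0.94195 <1
  x=-3.028: |R|=0.56754 <1
  x=-2.995: |R|=0.55865 <1
  x=-2.133: |R|=0.28780 <1
  x=-5.668: |R|=1.06560 >1
  x=-5.558: |R|=1.05081 >1
Interval (-5.2000, 0).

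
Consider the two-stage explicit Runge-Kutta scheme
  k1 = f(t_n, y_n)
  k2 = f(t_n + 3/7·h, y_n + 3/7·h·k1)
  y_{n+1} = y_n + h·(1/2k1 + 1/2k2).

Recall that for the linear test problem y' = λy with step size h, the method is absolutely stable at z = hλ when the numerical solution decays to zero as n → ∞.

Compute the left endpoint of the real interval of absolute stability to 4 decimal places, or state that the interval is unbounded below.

Test eqn y'=λy, z=hλ:
  k1=λy_n ⇒ h·k1=z·y_n;  k2=λ(1+3/7z)y_n ⇒ h·k2=z(1+3/7z)y_n
  y_{n+1}/y_n = 1 + 1/2z + 1/2z(1+3/7z) = 1 + z + 3/14z²
  R(z) = 1 + z + 3/14z².

Solve |R(x)|<1 on ℝ⁻.
x=-0.83: |R|=0.3176
R=1: x+3/14x²=0 ⇒ x=−14/3=-4.6667; min R=1−1/(4·3/14)=-0.1667>−1
Confirm numerically:
  x=-4.444: |R|=0.78796 <1
  x=-4.402: |R|=0.75034 <1
  x=-4.126: |R|=0.52197 <1
  x=-5.250: |R|=1.65625 >1
  x=-5.187: |R|=1.57835 >1
  x=-4.918: |R|=1.26487 >1
Stable set (-4.6667, 0).

z* = -4.6667.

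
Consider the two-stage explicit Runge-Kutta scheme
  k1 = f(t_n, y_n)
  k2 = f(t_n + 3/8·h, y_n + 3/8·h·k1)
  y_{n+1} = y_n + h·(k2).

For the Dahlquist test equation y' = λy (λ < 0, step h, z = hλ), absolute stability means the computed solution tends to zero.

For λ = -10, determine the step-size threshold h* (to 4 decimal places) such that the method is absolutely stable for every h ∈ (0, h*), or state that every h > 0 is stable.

(-2.6667,0); λ=-10 ⇒ h* = (8/3)/10 = 0.2667.

On y'=λy, z=hλ:
  k1=λy_n ⇒ h·k1=z·y_n;  k2=λ(1+3/8z)y_n ⇒ h·k2=z(1+3/8z)y_n
  y_{n+1}/y_n = 1 + z(1+3/8z) = 1 + z + 3/8z²
  so R(z) = 1 + z + 3/8z².

Solve |R(x)|<1 on ℝ⁻.
x=-1.36: |R|=0.3336
R=1: x+3/8x²=0 ⇒ x=−8/3=-2.6667; min R=1−1/(4·3/8)=0.3333>−1
Confirm numerically:
  x=-2.587: |R|=0.92271 <1
  x=-2.168: |R|=0.59458 <1
  x=-1.965: |R|=0.48296 <1
  x=-1.192: |R|=0.34082 <1
  x=-2.926: |R|=1.28455 >1
  x=-2.796: |R|=1.13561 >1
  x=-2.725: |R|=1.05961 >1
So |R|<1 on (-2.6667, 0).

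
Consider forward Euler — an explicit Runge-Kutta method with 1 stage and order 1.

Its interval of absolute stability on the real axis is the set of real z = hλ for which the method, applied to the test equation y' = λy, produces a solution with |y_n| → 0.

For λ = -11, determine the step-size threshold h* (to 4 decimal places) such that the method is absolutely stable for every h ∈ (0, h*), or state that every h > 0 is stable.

Set f=λy, z=hλ:
  order 1, 1-stage ⇒ R(z)=1+z
  (e.g. R(-1.71)=-0.71000, |R|=0.71000)

Boundary: |R(x)|=1, x<0.
x=-1.71: |R|=0.7100
|R(-2.36)|=1.3600 |R(-1.78)|=0.7800 |R(-0.57)|=0.4300
Bisect:
  x_lo=-2.4648 |R|=1.4648  x_hi=-0.0713 |R|=0.9287
  mid=-1.26805 |R|=0.26805 →hi
  mid=-1.86643 |R|=0.86643 →hi
  mid=-2.16563 |R|=1.16563 →lo
  mid=-2.01603 |R|=1.01603 →lo
  mid=-1.94123 |R|=0.94123 →hi
  mid=-1.97863 |R|=0.97863 →hi
  mid=-1.99733 |R|=0.99733 →hi
  mid=-2.00668 |R|=1.00668 →lo
  mid=-2.00201 |R|=1.00201 →lo
  mid=-1.99967 |R|=0.99967 →hi
  ...
  [-2.00011,-1.99996] ⇒ x*=-2.0000
So |R|<1 on (-2.0000, 0).

(-2.0000,0); λ=-11 ⇒ h* = 0.1818.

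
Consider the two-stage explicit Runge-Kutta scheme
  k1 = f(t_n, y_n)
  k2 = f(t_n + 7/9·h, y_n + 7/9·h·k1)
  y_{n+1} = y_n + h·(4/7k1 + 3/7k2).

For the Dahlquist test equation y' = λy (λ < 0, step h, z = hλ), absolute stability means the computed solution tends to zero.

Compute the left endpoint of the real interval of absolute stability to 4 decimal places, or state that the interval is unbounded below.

On y'=λy, z=hλ:
  k1=λy_n ⇒ h·k1=z·y_n;  k2=λ(1+7/9z)y_n ⇒ h·k2=z(1+7/9z)y_n
  y_{n+1}/y_n = 1 + 4/7z + 3/7z(1+7/9z) = 1 + z + 1/3z²
  so R(z) = 1 + z + 1/3z².

Need |R(x)|<1, x<0.
x=-1.16: |R|=0.2885
R=1: x+1/3x²=0 ⇒ x=−3=-3.0000; min R=1−1/(4·1/3)=0.2500>−1
Confirm numerically:
  x=-2.932: |R|=0.93354 <1
  x=-2.925: |R|=0.92687 <1
  x=-2.544: |R|=0.61331 <1
  x=-3.151: |R|=1.15860 >1
  x=-3.080: |R|=1.08213 >1
So |R|<1 on (-3.0000, 0).

left endpoint -3.0000.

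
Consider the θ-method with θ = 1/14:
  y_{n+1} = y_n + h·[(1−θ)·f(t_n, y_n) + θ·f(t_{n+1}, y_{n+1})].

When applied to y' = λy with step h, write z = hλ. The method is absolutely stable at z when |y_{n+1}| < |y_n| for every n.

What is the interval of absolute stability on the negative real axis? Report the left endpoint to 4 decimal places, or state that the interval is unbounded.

(-2.3333, 0).

Set f=λy, z=hλ:
  y_{n+1} = y_n + z·[13/14·y_n + 1/14·y_{n+1}] ⇒ (1 − 1/14z)y_{n+1} = (1 + 13/14z)y_n
  Hence R(z) = (1 + 13/14z)/(1 − 1/14z).

Boundary: |R(x)|=1, x<0.
x=-1.51: |R|=0.3630
R=−1: 1+13/14x = −1+1/14x ⇒ -6/7x=2 ⇒ x=2/(-6/7)=-2.3333
Confirm numerically:
  x=-2.257: |R|=0.94366 <1
  x=-1.903: |R|=0.67528 <1
  x=-1.414: |R|=0.28429 <1
  x=-0.999: |R|=0.06754 <1
  x=-2.748: |R|=1.29711 >1
  x=-2.373: |R|=1.02907 >1
Stable set (-2.3333, 0).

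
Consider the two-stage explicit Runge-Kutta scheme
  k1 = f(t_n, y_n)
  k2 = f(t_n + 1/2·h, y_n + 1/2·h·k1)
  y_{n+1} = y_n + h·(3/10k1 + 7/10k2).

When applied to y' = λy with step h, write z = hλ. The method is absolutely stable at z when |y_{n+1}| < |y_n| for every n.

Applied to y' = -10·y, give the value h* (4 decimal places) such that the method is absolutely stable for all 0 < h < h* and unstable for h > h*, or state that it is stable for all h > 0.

Test eqn y'=λy, z=hλ:
  k1=λy_n ⇒ h·k1=z·y_n;  k2=λ(1+1/2z)y_n ⇒ h·k2=z(1+1/2z)y_n
  y_{n+1}/y_n = 1 + 3/10z + 7/10z(1+1/2z) = 1 + z + 7/20z²
  ⇒ R(z) = 1 + z + 7/20z².

Boundary: |R(x)|=1, x<0.
x=-1.7: |R|=0.3115
R=1: x+7/20x²=0 ⇒ x=−20/7=-2.8571; min R=1−1/(4·7/20)=0.2857>−1
Confirm numerically:
  x=-2.686: |R|=0.83911 <1
  x=-2.194: |R|=0.49077 <1
  x=-1.172: |R|=0.30875 <1
  x=-3.136: |R|=1.30607 >1
  x=-3.124: |R|=1.29178 >1
  x=-3.105: |R|=1.26936 >1
Interval (-2.8571, 0).

(-2.8571,0); λ=-10 ⇒ h* = (20/7)/10 = 0.2857.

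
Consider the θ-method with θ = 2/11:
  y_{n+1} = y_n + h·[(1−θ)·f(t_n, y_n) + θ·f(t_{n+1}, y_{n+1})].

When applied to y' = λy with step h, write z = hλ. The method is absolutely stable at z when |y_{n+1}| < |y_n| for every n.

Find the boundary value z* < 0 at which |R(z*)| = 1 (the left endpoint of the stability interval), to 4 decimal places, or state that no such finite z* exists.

On y'=λy, z=hλ:
  y_{n+1} = y_n + z·[9/11·y_n + 2/11·y_{n+1}] ⇒ (1 − 2/11z)y_{n+1} = (1 + 9/11z)y_n
  R(z) = (1 + 9/11z)/(1 − 2/11z).

Boundary: |R(x)|=1, x<0.
x=-0.48: |R|=0.5585
R=−1: 1+9/11x = −1+2/11x ⇒ -7/11x=2 ⇒ x=2/(-7/11)=-3.1429
Confirm numerically:
  x=-2.973: |R|=0.92984 <1
  x=-2.846: |R|=0.87551 <1
  x=-2.835: |R|=0.87073 <1
  x=-2.170: |R|=0.55606 <1
  x=-3.676: |R|=1.20336 >1
  x=-3.345: |R|=1.07999 >1
  x=-3.228: |R|=1.03414 >1
So |R|<1 on (-3.1429, 0).

z* = -3.1429.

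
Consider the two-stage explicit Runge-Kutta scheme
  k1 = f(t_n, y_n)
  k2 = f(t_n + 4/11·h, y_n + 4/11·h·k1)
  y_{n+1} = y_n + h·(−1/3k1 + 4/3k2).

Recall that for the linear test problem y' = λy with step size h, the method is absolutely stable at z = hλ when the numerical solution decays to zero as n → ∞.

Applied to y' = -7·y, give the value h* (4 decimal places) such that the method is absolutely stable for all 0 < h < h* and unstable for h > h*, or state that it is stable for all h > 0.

Test eqn y'=λy, z=hλ:
  k1=λy_n ⇒ h·k1=z·y_n;  k2=λ(1+4/11z)y_n ⇒ h·k2=z(1+4/11z)y_n
  y_{n+1}/y_n = 1 − 1/3z + 4/3z(1+4/11z) = 1 + z + 16/33z²
  so R(z) = 1 + z + 16/33z².

Find x<0 with |R(x)|<1.
x=-0.31: |R|=0.7366
R=1: x+16/33x²=0 ⇒ x=−33/16=-2.0625; min R=1−1/(4·16/33)=0.4844>−1
Confirm numerically:
  x=-1.393: |R|=0.54782 <1
  x=-1.299: |R|=0.51913 <1
  x=-1.048: |R|=0.48451 <1
  x=-2.542: |R|=1.59098 >1
  x=-2.497: |R|=1.52603 >1
Interval (-2.0625, 0).

(-2.0625,0); λ=-7 ⇒ h* = (33/16)/7 = 0.2946.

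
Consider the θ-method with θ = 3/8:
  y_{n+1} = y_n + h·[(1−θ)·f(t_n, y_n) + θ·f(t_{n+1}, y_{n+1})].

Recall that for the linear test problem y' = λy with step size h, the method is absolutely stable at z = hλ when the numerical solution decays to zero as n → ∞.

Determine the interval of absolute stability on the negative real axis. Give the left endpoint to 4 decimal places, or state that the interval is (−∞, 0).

z∈(-8.0000,0).

On y'=λy, z=hλ:
  y_{n+1} = y_n + z·[5/8·y_n + 3/8·y_{n+1}] ⇒ (1 − 3/8z)y_{n+1} = (1 + 5/8z)y_n
  R(z) = (1 + 5/8z)/(1 − 3/8z).

Boundary: |R(x)|=1, x<0.
x=-0.85: |R|=0.3555
R=−1: 1+5/8x = −1+3/8x ⇒ -1/4x=2 ⇒ x=2/(-1/4)=-8.0000
Confirm numerically:
  x=-6.248: |R|=0.86898 <1
  x=-4.940: |R|=0.73181 <1
  x=-4.906: |R|=0.72762 <1
  x=-4.454: |R|=0.66801 <1
  x=-8.564: |R|=1.03348 >1
  x=-8.415: |R|=1.02497 >1
Interval (-8.0000, 0).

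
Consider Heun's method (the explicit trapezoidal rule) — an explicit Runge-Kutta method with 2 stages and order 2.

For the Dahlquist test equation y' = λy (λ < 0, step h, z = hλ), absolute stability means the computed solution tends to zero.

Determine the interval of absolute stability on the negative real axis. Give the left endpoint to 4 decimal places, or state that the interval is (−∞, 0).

z∈(-2.0000,0).

On y'=λy, z=hλ:
  order 2, 2-stage ⇒ R(z)=1+z+z^2/2
  (e.g. R(-1.56)=0.65680, |R|=0.65680)

Solve |R(x)|<1 on ℝ⁻.
x=-1.56: |R|=0.6568
|R(-1.21)|=0.5221 |R(-0.9)|=0.5050 |R(-0.83)|=0.5145
Bisect:
  x_lo=-2.4054 |R|=1.4876  x_hi=-0.2845 |R|=0.7559
  mid=-1.34499 |R|=0.55951 →hi
  mid=-1.87522 |R|=0.88300 →hi
  mid=-2.14033 |R|=1.15018 →lo
  mid=-2.00778 |R|=1.00781 →lo
  mid=-1.94150 |R|=0.94321 →hi
  mid=-1.97464 |R|=0.97496 →hi
  mid=-1.99121 |R|=0.99124 →hi
  mid=-1.99949 |R|=0.99949 →hi
  ...
  [-2.00001,-1.99988] ⇒ x*=-2.0000
Stable set (-2.0000, 0).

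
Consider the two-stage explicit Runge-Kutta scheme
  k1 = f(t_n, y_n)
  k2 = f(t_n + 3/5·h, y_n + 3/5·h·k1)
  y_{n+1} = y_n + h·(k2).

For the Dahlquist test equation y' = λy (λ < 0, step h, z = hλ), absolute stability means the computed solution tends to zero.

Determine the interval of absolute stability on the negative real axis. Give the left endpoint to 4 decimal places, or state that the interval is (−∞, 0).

Set f=λy, z=hλ:
  k1=λy_n ⇒ h·k1=z·y_n;  k2=λ(1+3/5z)y_n ⇒ h·k2=z(1+3/5z)y_n
  y_{n+1}/y_n = 1 + z(1+3/5z) = 1 + z + 3/5z²
  ⇒ R(z) = 1 + z + 3/5z².

Boundary: |R(x)|=1, x<0.
x=-0.66: |R|=0.6014
R=1: x+3/5x²=0 ⇒ x=−5/3=-1.6667; min R=1−1/(4·3/5)=0.5833>−1
Confirm numerically:
  x=-1.239: |R|=0.68207 <1
  x=-1.185: |R|=0.65753 <1
  x=-0.952: |R|=0.59178 <1
  x=-0.765: |R|=0.58613 <1
  x=-2.146: |R|=1.61719 >1
  x=-2.003: |R|=1.40421 >1
  x=-1.715: |R|=1.04973 >1
So |R|<1 on (-1.6667, 0).

(-1.6667, 0).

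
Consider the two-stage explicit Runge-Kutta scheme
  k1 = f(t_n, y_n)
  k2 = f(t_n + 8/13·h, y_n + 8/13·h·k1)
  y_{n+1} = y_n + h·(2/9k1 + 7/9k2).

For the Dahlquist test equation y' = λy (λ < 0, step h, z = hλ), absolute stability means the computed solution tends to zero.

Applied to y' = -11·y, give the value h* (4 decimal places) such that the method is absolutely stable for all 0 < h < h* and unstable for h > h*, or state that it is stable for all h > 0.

(-2.0893,0); λ=-11 ⇒ h* = (117/56)/11 = 0.1899.

With y'=λy (z=hλ):
  k1=λy_n ⇒ h·k1=z·y_n;  k2=λ(1+8/13z)y_n ⇒ h·k2=z(1+8/13z)y_n
  y_{n+1}/y_n = 1 + 2/9z + 7/9z(1+8/13z) = 1 + z + 56/117z²
  ⇒ R(z) = 1 + z + 56/117z².

Find x<0 with |R(x)|<1.
x=-1.65: |R|=0.6531
R=1: x+56/117x²=0 ⇒ x=−117/56=-2.0893; min R=1−1/(4·56/117)=0.4777>−1
Confirm numerically:
  x=-1.866: |R|=0.80058 <1
  x=-1.417: |R|=0.54404 <1
  x=-1.035: |R|=0.47772 <1
  x=-2.688: |R|=1.77028 >1
  x=-2.571: |R|=1.59278 >1
  x=-2.258: |R|=1.18234 >1
So |R|<1 on (-2.0893, 0).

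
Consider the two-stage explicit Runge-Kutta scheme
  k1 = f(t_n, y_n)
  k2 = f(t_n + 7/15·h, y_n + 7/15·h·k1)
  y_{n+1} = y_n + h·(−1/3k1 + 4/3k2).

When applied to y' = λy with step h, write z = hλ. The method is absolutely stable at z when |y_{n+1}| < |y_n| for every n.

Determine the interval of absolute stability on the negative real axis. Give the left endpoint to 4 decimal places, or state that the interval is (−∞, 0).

With y'=λy (z=hλ):
  k1=λy_n ⇒ h·k1=z·y_n;  k2=λ(1+7/15z)y_n ⇒ h·k2=z(1+7/15z)y_n
  y_{n+1}/y_n = 1 − 1/3z + 4/3z(1+7/15z) = 1 + z + 28/45z²
  ⇒ R(z) = 1 + z + 28/45z².

Find x<0 with |R(x)|<1.
x=-1.77: |R|=1.1794
R=1: x+28/45x²=0 ⇒ x=−45/28=-1.6071; min R=1−1/(4·28/45)=0.5982>−1
Confirm numerically:
  x=-1.227: |R|=0.70977 <1
  x=-1.111: |R|=0.65702 <1
  x=-0.880: |R|=0.60185 <1
  x=-0.644: |R|=0.61406 <1
  x=-1.961: |R|=1.43177 >1
  x=-1.909: |R|=1.35855 >1
  x=-1.716: |R|=1.11623 >1
Stable set (-1.6071, 0).

z∈(-1.6071,0).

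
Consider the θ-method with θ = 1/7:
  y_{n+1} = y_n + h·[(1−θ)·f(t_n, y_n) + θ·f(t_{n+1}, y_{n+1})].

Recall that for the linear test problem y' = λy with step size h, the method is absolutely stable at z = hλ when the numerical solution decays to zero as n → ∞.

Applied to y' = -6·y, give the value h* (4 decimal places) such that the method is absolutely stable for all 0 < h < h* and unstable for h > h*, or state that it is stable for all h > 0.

(-2.8000,0); λ=-6 ⇒ h* = (14/5)/6 = 0.4667.

With y'=λy (z=hλ):
  y_{n+1} = y_n + z·[6/7·y_n + 1/7·y_{n+1}] ⇒ (1 − 1/7z)y_{n+1} = (1 + 6/7z)y_n
  R(z) = (1 + 6/7z)/(1 − 1/7z).

Boundary: |R(x)|=1, x<0.
x=-0.89: |R|=0.2104
R=−1: 1+6/7x = −1+1/7x ⇒ -5/7x=2 ⇒ x=2/(-5/7)=-2.8000
Confirm numerically:
  x=-2.252: |R|=0.70385 <1
  x=-2.200: |R|=0.67391 <1
  x=-1.127: |R|=0.02929 <1
  x=-3.198: |R|=1.19514 >1
  x=-3.005: |R|=1.10245 >1
Stable set (-2.8000, 0).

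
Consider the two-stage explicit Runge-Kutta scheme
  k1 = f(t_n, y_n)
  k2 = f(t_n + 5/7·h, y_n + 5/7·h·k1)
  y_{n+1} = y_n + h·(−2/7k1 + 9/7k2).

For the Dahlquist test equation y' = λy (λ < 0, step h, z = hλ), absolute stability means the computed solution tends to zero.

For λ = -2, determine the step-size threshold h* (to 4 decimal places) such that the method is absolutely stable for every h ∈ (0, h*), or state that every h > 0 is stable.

On y'=λy, z=hλ:
  k1=λy_n ⇒ h·k1=z·y_n;  k2=λ(1+5/7z)y_n ⇒ h·k2=z(1+5/7z)y_n
  y_{n+1}/y_n = 1 − 2/7z + 9/7z(1+5/7z) = 1 + z + 45/49z²
  R(z) = 1 + z + 45/49z².

Need |R(x)|<1, x<0.
x=-0.82: |R|=0.7975
R=1: x+45/49x²=0 ⇒ x=−49/45=-1.0889; min R=1−1/(4·45/49)=0.7278>−1
Confirm numerically:
  x=-0.571: |R|=0.72843 <1
  x=-0.561: |R|=0.72803 <1
  x=-0.548: |R|=0.72779 <1
  x=-0.540: |R|=0.72780 <1
  x=-1.572: |R|=1.69745 >1
  x=-1.480: |R|=1.53159 >1
  x=-1.474: |R|=1.52131 >1
Stable set (-1.0889, 0).

(-1.0889,0); λ=-2 ⇒ h* = (49/45)/2 = 0.5444.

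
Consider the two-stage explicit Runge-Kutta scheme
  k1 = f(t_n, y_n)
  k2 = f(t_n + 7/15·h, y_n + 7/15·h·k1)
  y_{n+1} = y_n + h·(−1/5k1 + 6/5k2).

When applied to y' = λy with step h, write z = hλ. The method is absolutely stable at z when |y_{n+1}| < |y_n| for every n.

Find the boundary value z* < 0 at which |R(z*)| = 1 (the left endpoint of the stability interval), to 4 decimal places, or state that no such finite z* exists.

left endpoint -1.7857.

Set f=λy, z=hλ:
  k1=λy_n ⇒ h·k1=z·y_n;  k2=λ(1+7/15z)y_n ⇒ h·k2=z(1+7/15z)y_n
  y_{n+1}/y_n = 1 − 1/5z + 6/5z(1+7/15z) = 1 + z + 14/25z²
  ⇒ R(z) = 1 + z + 14/25z².

Need |R(x)|<1, x<0.
x=-0.53: |R|=0.6273
R=1: x+14/25x²=0 ⇒ x=−25/14=-1.7857; min R=1−1/(4·14/25)=0.5536>−1
Confirm numerically:
  x=-1.679: |R|=0.89966 <1
  x=-1.325: |R|=0.65815 <1
  x=-1.088: |R|=0.57490 <1
  x=-0.871: |R|=0.55384 <1
  x=-2.346: |R|=1.73608 >1
  x=-1.898: |R|=1.11935 >1
  x=-1.820: |R|=1.03494 >1
Stable set (-1.7857, 0).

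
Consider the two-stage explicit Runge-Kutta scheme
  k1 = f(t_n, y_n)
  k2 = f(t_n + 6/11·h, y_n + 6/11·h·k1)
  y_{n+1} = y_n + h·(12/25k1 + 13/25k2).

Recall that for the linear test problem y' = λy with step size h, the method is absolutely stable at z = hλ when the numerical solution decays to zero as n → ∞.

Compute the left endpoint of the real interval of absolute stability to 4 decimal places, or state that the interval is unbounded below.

left endpoint -3.5256.

With y'=λy (z=hλ):
  k1=λy_n ⇒ h·k1=z·y_n;  k2=λ(1+6/11z)y_n ⇒ h·k2=z(1+6/11z)y_n
  y_{n+1}/y_n = 1 + 12/25z + 13/25z(1+6/11z) = 1 + z + 78/275z²
  ⇒ R(z) = 1 + z + 78/275z².

Need |R(x)|<1, x<0.
x=-0.33: |R|=0.7009
R=1: x+78/275x²=0 ⇒ x=−275/78=-3.5256; min R=1−1/(4·78/275)=0.1186>−1
Confirm numerically:
  x=-3.003: |R|=0.55484 <1
  x=-2.076: |R|=0.14641 <1
  x=-1.625: |R|=0.12398 <1
  x=-3.752: |R|=1.24089 >1
  x=-3.608: |R|=1.08428 >1
Stable set (-3.5256, 0).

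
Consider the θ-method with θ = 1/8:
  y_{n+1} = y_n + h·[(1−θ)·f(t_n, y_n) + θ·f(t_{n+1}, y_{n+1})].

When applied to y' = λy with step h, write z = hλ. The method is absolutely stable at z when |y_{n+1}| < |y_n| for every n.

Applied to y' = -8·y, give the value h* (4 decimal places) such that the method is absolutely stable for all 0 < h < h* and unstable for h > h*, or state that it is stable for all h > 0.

Test eqn y'=λy, z=hλ:
  y_{n+1} = y_n + z·[7/8·y_n + 1/8·y_{n+1}] ⇒ (1 − 1/8z)y_{n+1} = (1 + 7/8z)y_n
  Hence R(z) = (1 + 7/8z)/(1 − 1/8z).

Solve |R(x)|<1 on ℝ⁻.
x=-0.54: |R|=0.4941
R=−1: 1+7/8x = −1+1/8x ⇒ -3/4x=2 ⇒ x=2/(-3/4)=-2.6667
Confirm numerically:
  x=-2.288: |R|=0.77916 <1
  x=-1.770: |R|=0.44933 <1
  x=-1.741: |R|=0.42983 <1
  x=-1.625: |R|=0.35065 <1
  x=-3.145: |R|=1.25751 >1
  x=-3.112: |R|=1.24046 >1
Interval (-2.6667, 0).

(-2.6667,0); λ=-8 ⇒ h* = (8/3)/8 = 0.3333.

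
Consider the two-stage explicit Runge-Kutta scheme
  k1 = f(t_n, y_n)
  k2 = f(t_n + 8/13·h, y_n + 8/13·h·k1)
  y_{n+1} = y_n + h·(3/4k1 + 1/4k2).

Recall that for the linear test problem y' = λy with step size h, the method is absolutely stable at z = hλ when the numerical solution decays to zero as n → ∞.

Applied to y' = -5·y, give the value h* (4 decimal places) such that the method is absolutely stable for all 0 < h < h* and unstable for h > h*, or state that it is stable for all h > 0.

(-6.5000,0); λ=-5 ⇒ h* = (13/2)/5 = 1.3000.

Set f=λy, z=hλ:
  k1=λy_n ⇒ h·k1=z·y_n;  k2=λ(1+8/13z)y_n ⇒ h·k2=z(1+8/13z)y_n
  y_{n+1}/y_n = 1 + 3/4z + 1/4z(1+8/13z) = 1 + z + 2/13z²
  R(z) = 1 + z + 2/13z².

Solve |R(x)|<1 on ℝ⁻.
x=-1.61: |R|=0.2112
R=1: x+2/13x²=0 ⇒ x=−13/2=-6.5000; min R=1−1/(4·2/13)=-0.6250>−1
Confirm numerically:
  x=-6.129: |R|=0.65018 <1
  x=-5.768: |R|=0.35043 <1
  x=-3.012: |R|=0.61629 <1
  x=-7.097: |R|=1.65183 >1
  x=-7.082: |R|=1.63411 >1
  x=-7.069: |R|=1.61881 >1
So |R|<1 on (-6.5000, 0).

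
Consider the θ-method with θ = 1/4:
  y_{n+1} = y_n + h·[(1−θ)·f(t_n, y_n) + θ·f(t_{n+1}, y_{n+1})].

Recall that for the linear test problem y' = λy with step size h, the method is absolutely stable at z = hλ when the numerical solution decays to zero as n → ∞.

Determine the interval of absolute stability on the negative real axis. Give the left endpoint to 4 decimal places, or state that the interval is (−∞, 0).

With y'=λy (z=hλ):
  y_{n+1} = y_n + z·[3/4·y_n + 1/4·y_{n+1}] ⇒ (1 − 1/4z)y_{n+1} = (1 + 3/4z)y_n
  so R(z) = (1 + 3/4z)/(1 − 1/4z).

Need |R(x)|<1, x<0.
x=-1.13: |R|=0.1189
R=−1: 1+3/4x = −1+1/4x ⇒ -1/2x=2 ⇒ x=2/(-1/2)=-4.0000
Confirm numerically:
  x=-2.901: |R|=0.68150 <1
  x=-2.385: |R|=0.49413 <1
  x=-2.172: |R|=0.40765 <1
  x=-4.275: |R|=1.06647 >1
  x=-4.220: |R|=1.05353 >1
  x=-4.136: |R|=1.03343 >1
Stable set (-4.0000, 0).

z∈(-4.0000,0).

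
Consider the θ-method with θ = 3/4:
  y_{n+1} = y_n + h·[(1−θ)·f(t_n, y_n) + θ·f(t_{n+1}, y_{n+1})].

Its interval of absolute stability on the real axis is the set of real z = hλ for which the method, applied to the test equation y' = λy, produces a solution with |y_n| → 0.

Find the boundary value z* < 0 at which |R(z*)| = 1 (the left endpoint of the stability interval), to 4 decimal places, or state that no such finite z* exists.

unbounded; (−∞, 0).

With y'=λy (z=hλ):
  y_{n+1} = y_n + z·[1/4·y_n + 3/4·y_{n+1}] ⇒ (1 − 3/4z)y_{n+1} = (1 + 1/4z)y_n
  ⇒ R(z) = (1 + 1/4z)/(1 − 3/4z).

Find x<0 with |R(x)|<1.
x=-1.18: |R|=0.3740
x=-2: |R|=0.2000
x=-10: |R|=0.1765
x=-100: |R|=0.3158
θ=3/4≥1/2 ⇒ |1+1/4x|<|1−3/4x| ∀x<0 ⇒ interval (−∞,0).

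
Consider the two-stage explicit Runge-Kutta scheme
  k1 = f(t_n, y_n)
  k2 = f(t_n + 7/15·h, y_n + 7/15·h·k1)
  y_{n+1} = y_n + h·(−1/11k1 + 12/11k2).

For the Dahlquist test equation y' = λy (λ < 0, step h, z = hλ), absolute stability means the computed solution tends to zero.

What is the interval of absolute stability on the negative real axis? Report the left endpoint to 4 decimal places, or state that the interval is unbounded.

(-1.9643, 0).

With y'=λy (z=hλ):
  k1=λy_n ⇒ h·k1=z·y_n;  k2=λ(1+7/15z)y_n ⇒ h·k2=z(1+7/15z)y_n
  y_{n+1}/y_n = 1 − 1/11z + 12/11z(1+7/15z) = 1 + z + 28/55z²
  R(z) = 1 + z + 28/55z².

Boundary: |R(x)|=1, x<0.
x=-0.41: |R|=0.6756
R=1: x+28/55x²=0 ⇒ x=−55/28=-1.9643; min R=1−1/(4·28/55)=0.5089>−1
Confirm numerically:
  x=-1.766: |R|=0.82173 <1
  x=-1.577: |R|=0.68907 <1
  x=-1.462: |R|=0.62615 <1
  x=-1.365: |R|=0.58355 <1
  x=-2.251: |R|=1.32856 >1
  x=-2.240: |R|=1.31441 >1
Interval (-1.9643, 0).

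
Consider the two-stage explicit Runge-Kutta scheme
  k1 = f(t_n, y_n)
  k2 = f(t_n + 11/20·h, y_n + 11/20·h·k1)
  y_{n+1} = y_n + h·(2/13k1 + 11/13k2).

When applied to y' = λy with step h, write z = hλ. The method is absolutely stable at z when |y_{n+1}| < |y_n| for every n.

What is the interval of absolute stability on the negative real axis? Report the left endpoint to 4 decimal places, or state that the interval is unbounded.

(-2.1488, 0).

With y'=λy (z=hλ):
  k1=λy_n ⇒ h·k1=z·y_n;  k2=λ(1+11/20z)y_n ⇒ h·k2=z(1+11/20z)y_n
  y_{n+1}/y_n = 1 + 2/13z + 11/13z(1+11/20z) = 1 + z + 121/260z²
  ⇒ R(z) = 1 + z + 121/260z².

Solve |R(x)|<1 on ℝ⁻.
x=-0.97: |R|=0.4679
R=1: x+121/260x²=0 ⇒ x=−260/121=-2.1488; min R=1−1/(4·121/260)=0.4628>−1
Confirm numerically:
  x=-1.973: |R|=0.83862 <1
  x=-1.903: |R|=0.78235 <1
  x=-0.993: |R|=0.46589 <1
  x=-0.925: |R|=0.47319 <1
  x=-2.410: |R|=1.29300 >1
  x=-2.302: |R|=1.16417 >1
  x=-2.192: |R|=1.04411 >1
Interval (-2.1488, 0).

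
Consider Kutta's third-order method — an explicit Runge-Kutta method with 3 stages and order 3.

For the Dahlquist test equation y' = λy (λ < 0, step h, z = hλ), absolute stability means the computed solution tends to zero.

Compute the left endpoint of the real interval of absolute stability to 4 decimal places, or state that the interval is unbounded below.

z* = -2.5127.

Test eqn y'=λy, z=hλ:
  order 3, 3-stage ⇒ R(z)=1+z+z^2/2+z^3/6
  (e.g. R(-1.64)=-0.03036, |R|=0.03036)

Find x<0 with |R(x)|<1.
x=-1.64: |R|=0.0304
|R(-1.01)|=0.3283 |R(-1)|=0.3333 |R(-0.8)|=0.4347
Bisect:
  x_lo=-3.3428 |R|=2.9812  x_hi=-0.1494 |R|=0.8612
  mid=-1.74607 |R|=0.10892 →hi
  mid=-2.54443 |R|=1.05286 →lo
  mid=-2.14525 |R|=0.48964 →hi
  mid=-2.34484 |R|=0.74446 →hi
  mid=-2.44463 |R|=0.89147 →hi
  mid=-2.49453 |R|=0.97030 →hi
  mid=-2.51948 |R|=1.01111 →lo
  mid=-2.50700 |R|=0.99059 →hi
  mid=-2.51324 |R|=1.00082 →lo
  mid=-2.51012 |R|=0.99569 →hi
  ...
  [-2.51285,-2.51266] ⇒ x*=-2.5127
Interval (-2.5127, 0).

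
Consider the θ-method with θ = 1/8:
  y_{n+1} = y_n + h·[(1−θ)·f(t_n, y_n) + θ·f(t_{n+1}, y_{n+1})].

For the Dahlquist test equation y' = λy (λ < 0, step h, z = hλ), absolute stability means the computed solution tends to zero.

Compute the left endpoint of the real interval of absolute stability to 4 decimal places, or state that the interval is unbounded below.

z* = -2.6667.

Test eqn y'=λy, z=hλ:
  y_{n+1} = y_n + z·[7/8·y_n + 1/8·y_{n+1}] ⇒ (1 − 1/8z)y_{n+1} = (1 + 7/8z)y_n
  so R(z) = (1 + 7/8z)/(1 − 1/8z).

Boundary: |R(x)|=1, x<0.
x=-1.13: |R|=0.0099
R=−1: 1+7/8x = −1+1/8x ⇒ -3/4x=2 ⇒ x=2/(-3/4)=-2.6667
Confirm numerically:
  x=-1.373: |R|=0.17188 <1
  x=-1.344: |R|=0.15068 <1
  x=-1.093: |R|=0.03838 <1
  x=-1.067: |R|=0.05856 <1
  x=-3.239: |R|=1.30554 >1
  x=-3.004: |R|=1.18393 >1
So |R|<1 on (-2.6667, 0).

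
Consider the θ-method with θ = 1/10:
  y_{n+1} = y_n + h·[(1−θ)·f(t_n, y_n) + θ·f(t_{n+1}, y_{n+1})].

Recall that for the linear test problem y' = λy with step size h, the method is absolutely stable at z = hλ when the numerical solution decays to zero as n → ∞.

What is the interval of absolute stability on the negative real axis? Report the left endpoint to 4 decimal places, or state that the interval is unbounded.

Set f=λy, z=hλ:
  y_{n+1} = y_n + z·[9/10·y_n + 1/10·y_{n+1}] ⇒ (1 − 1/10z)y_{n+1} = (1 + 9/10z)y_n
  Hence R(z) = (1 + 9/10z)/(1 − 1/10z).

Find x<0 with |R(x)|<1.
x=-1.08: |R|=0.0253
R=−1: 1+9/10x = −1+1/10x ⇒ -4/5x=2 ⇒ x=2/(-4/5)=-2.5000
Confirm numerically:
  x=-1.822: |R|=0.54119 <1
  x=-1.625: |R|=0.39785 <1
  x=-1.519: |R|=0.31869 <1
  x=-1.457: |R|=0.27171 <1
  x=-3.056: |R|=1.34069 >1
  x=-2.937: |R|=1.27023 >1
  x=-2.770: |R|=1.16915 >1
Interval (-2.5000, 0).

z∈(-2.5000,0).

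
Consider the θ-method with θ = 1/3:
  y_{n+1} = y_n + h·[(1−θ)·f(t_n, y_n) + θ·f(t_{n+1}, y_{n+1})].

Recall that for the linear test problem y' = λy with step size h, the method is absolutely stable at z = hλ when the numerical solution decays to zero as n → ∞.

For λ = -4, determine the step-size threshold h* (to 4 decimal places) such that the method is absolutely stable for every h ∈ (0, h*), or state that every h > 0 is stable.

(-6.0000,0); λ=-4 ⇒ h* = (6)/4 = 1.5000.

Set f=λy, z=hλ:
  y_{n+1} = y_n + z·[2/3·y_n + 1/3·y_{n+1}] ⇒ (1 − 1/3z)y_{n+1} = (1 + 2/3z)y_n
  ⇒ R(z) = (1 + 2/3z)/(1 − 1/3z).

Need |R(x)|<1, x<0.
x=-0.75: |R|=0.4000
R=−1: 1+2/3x = −1+1/3x ⇒ -1/3x=2 ⇒ x=2/(-1/3)=-6.0000
Confirm numerically:
  x=-4.811: |R|=0.84778 <1
  x=-4.162: |R|=0.74337 <1
  x=-2.768: |R|=0.43967 <1
  x=-6.428: |R|=1.04540 >1
  x=-6.355: |R|=1.03795 >1
  x=-6.325: |R|=1.03485 >1
Stable set (-6.0000, 0).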